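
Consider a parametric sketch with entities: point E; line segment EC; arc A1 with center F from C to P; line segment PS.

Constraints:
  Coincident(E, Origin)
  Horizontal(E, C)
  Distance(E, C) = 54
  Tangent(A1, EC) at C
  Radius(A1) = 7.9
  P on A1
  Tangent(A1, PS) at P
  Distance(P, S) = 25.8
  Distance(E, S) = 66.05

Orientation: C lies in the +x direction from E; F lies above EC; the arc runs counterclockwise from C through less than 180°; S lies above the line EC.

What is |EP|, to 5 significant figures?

62.457

E is at the origin; E and C share the same y with |EC| = 54.0 and C on the +x side, so C = (54.000, 0.0000). Tangency of A1 to EC means the radius FC is perpendicular to EC, so F = C + (0, 7.9) = (54.000, 7.9000). Since FP ⟂ PS (tangency), |FS| = √(7.9² + 25.8²) = 26.982 regardless of where P sits on A1. So S lies on both circle(E, 66.05) and circle(F, 26.982); the above-EC intersection is S = (56.140, 34.797). P is the foot of the tangent from S: P = (61.713, 9.6065).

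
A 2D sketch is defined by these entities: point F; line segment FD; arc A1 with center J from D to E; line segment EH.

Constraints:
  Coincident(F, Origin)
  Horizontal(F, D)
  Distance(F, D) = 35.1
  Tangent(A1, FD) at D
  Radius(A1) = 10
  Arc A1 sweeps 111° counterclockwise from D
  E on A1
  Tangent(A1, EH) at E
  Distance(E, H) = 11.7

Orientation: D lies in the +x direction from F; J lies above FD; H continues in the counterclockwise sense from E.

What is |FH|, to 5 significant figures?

47.118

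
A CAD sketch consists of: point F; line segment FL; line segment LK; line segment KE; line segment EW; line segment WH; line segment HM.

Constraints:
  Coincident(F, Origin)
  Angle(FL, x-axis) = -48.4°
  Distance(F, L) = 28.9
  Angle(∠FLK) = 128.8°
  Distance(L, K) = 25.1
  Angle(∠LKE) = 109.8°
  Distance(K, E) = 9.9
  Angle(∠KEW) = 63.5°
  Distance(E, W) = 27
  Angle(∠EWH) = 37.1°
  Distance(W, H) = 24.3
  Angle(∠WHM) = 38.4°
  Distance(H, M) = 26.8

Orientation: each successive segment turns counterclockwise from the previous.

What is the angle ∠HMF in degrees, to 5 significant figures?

117.95°

F is at the origin; FL runs at -48.4° with length 28.9, so L = (19.187, -21.611). ∠FLK = 128.8° gives LK at 2.8000° from the x-axis; with |LK| = 25.1, K = (44.258, -20.385). ∠LKE = 109.8° gives KE at 73.000° from the x-axis; with |KE| = 9.9, E = (47.152, -10.918). ∠KEW = 63.5° gives EW at -170.50° from the x-axis; with |EW| = 27.0, W = (20.522, -15.374). ∠EWH = 37.1° gives WH at -27.600° from the x-axis; with |WH| = 24.3, H = (42.057, -26.632). ∠WHM = 38.4° gives HM at 114.00° from the x-axis; with |HM| = 26.8, M = (31.156, -2.1492). Then cos ∠HMF = MH·MF / (|MH||MF|), giving 117.95°.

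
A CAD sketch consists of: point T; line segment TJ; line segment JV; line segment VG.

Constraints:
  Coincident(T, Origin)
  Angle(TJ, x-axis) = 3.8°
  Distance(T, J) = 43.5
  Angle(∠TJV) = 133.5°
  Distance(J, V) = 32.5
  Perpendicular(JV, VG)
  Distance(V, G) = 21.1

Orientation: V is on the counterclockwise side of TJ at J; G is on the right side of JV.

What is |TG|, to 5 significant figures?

81.680

∠TJV = 133.5°, so JV runs at 3.8° + (180° − 133.5°) = 50.300° from the x-axis; with |JV| = 32.5, V = J + 32.5·(cos 50.300°, sin 50.300°) = (64.164, 27.888). JV ⟂ VG; with |VG| = 21.1 on the right of JV, G = V + 21.1·(0.76940, -0.63877) = (80.399, 14.410). Then |TG| = |G − T| = 81.680.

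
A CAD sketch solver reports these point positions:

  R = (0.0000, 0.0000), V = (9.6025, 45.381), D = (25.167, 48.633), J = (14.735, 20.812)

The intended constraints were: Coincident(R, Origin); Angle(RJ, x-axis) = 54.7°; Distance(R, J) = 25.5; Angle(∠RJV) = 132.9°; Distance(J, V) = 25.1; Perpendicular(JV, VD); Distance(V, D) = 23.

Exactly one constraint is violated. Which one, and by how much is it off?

Distance(V, D) = 23 — off by 7.10.

R = (0.00, 0.00) ✓; RJ at 54.70° ✓; |RJ| = 25.50 ✓; ∠RJV = 132.9° ✓; |JV| = 25.10 ✓; ∠(JV, VD) = 90.00° ✓; |VD| = 15.90 ✗.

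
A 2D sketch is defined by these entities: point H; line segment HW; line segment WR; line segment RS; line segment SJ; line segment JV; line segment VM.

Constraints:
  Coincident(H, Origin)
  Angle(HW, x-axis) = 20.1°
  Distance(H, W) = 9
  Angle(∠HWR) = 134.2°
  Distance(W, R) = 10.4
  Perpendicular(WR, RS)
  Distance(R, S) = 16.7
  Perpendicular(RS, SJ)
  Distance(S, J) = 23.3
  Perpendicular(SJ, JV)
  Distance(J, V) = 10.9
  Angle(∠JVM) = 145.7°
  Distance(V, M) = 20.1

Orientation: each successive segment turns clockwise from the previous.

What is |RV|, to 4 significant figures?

24.01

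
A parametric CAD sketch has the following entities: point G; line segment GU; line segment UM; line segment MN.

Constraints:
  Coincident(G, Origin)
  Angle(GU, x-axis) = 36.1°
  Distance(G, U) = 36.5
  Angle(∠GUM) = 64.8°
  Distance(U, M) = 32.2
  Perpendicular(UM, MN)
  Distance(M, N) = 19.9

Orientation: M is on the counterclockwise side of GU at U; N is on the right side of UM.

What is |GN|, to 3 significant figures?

55.5

∠GUM = 64.8°, so UM runs at 36.1° + (180° − 64.8°) = 151° from the x-axis; with |UM| = 32.2, M = U + 32.2·(cos 151°, sin 151°) = (1.25, 37.0). UM is perpendicular to MN; with |MN| = 19.9 on the right of UM, N = M + 19.9·(0.480, 0.877) = (10.8, 54.4). Then |GN| = |N − G| = 55.5.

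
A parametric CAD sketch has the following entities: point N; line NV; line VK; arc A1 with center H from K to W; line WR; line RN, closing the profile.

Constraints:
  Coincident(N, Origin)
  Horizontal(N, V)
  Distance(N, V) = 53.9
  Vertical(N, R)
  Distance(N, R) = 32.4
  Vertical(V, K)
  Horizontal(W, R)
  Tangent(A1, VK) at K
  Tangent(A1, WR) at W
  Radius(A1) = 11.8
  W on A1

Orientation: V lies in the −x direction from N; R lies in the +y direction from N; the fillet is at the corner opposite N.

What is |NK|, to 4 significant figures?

57.70

N is at the origin; NV is horizontal with |NV| = 53.9 and V on the −x side, so V = (-53.90, 0.000). N and R share the same x with |NR| = 32.4 and R on the +y side, so R = (0.000, 32.40). The virtual corner opposite N is at (-53.90, 32.40). Since A1 is tangent to VK there, HK ⟂ VK and since A1 is tangent to WR there, HW ⟂ WR, with radius 11.8, so the center H sits 11.8 in from both sides at H = (-42.10, 20.60). That places the tangent points at K = (-53.90, 20.60) on VK and W = (-42.10, 32.40) on WR. Then |NK| = |K − N| = 57.70.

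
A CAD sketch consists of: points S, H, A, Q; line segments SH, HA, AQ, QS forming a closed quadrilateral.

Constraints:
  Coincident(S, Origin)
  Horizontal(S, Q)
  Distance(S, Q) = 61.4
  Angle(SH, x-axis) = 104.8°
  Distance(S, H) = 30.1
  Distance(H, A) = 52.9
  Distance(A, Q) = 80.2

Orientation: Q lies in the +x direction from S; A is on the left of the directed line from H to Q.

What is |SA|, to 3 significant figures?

75.2

S is at the origin; SQ is horizontal with |SQ| = 61.4 and Q in +x, so Q = (61.4, 0). SH runs at 104.8° with |SH| = 30.1, so H = (-7.69, 29.1). A is determined by |HA| = 52.9 and |AQ| = 80.2 together: it lies at the intersection of circle(H, 52.9) and circle(Q, 80.2). With |HQ| = 75.0, the foot of the radical line on HQ is 13.2 from H and the perpendicular offset is √(52.9² − 13.2²) = 51.2. Taking the left-of-HQ solution: A = (24.4, 71.2).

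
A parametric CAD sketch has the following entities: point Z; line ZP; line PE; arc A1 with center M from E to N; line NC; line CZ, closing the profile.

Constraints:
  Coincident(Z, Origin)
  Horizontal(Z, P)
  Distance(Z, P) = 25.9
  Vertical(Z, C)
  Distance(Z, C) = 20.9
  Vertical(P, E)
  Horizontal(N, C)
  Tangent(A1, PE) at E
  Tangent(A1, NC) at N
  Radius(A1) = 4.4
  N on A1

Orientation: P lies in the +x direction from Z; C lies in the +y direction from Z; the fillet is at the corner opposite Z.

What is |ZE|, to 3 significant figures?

30.7

Z is at the origin; Z and P share the same y with |ZP| = 25.9 and P on the +x side, so P = (25.9, 0.00). ZC is vertical with |ZC| = 20.9 and C on the +y side, so C = (0.00, 20.9). The virtual corner opposite Z is at (25.9, 20.9). A1 meets PE tangentially, so ME is at right angles to PE and A1 meets NC tangentially, so MN is at right angles to NC, with radius 4.4, so the center M sits 4.4 in from both sides at M = (21.5, 16.5). That places the tangent points at E = (25.9, 16.5) on PE and N = (21.5, 20.9) on NC. Then |ZE| = |E − Z| = 30.7.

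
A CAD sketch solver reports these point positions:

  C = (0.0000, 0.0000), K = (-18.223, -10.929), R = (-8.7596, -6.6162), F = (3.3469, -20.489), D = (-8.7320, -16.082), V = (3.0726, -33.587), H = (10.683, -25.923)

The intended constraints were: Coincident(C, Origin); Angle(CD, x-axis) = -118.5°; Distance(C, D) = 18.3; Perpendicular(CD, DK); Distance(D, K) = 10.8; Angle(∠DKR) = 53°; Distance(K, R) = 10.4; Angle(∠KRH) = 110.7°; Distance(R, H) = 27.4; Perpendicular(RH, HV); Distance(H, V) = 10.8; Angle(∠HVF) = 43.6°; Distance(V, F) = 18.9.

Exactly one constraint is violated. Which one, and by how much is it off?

Distance(V, F) = 18.9 — off by 5.80.

C = (0.00, 0.00) ✓; CD at -118.5° ✓; |CD| = 18.30 ✓; ∠(CD, DK) = 90.00° ✓; |DK| = 10.80 ✓; ∠DKR = 53.00° ✓; |KR| = 10.40 ✓; ∠KRH = 110.7° ✓; |RH| = 27.40 ✓; ∠(RH, HV) = 90.00° ✓; |HV| = 10.80 ✓; ∠HVF = 43.60° ✓; |VF| = 13.10 ✗.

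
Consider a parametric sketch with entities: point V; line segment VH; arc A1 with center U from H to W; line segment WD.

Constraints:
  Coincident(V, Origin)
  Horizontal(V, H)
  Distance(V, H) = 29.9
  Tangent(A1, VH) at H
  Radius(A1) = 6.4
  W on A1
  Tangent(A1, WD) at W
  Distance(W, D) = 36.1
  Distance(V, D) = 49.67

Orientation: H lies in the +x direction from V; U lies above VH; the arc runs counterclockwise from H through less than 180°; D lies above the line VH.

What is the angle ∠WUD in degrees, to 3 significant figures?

79.9°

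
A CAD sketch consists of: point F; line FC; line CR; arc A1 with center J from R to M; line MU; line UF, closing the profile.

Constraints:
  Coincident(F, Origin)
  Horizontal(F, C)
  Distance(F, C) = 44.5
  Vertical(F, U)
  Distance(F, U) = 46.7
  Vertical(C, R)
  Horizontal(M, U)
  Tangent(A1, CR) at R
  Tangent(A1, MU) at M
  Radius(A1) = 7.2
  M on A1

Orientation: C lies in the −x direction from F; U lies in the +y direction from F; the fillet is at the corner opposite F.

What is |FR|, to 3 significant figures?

59.5

F is at the origin; FC is horizontal with |FC| = 44.5 and C on the −x side, so C = (-44.5, 0.00). F and U share the same x with |FU| = 46.7 and U on the +y side, so U = (0.00, 46.7). The virtual corner opposite F is at (-44.5, 46.7). The tangent condition forces JR to be normal to CR and since A1 is tangent to MU there, JM ⟂ MU, with radius 7.2, so the center J sits 7.2 in from both sides at J = (-37.3, 39.5). That places the tangent points at R = (-44.5, 39.5) on CR and M = (-37.3, 46.7) on MU. Then |FR| = |R − F| = 59.5.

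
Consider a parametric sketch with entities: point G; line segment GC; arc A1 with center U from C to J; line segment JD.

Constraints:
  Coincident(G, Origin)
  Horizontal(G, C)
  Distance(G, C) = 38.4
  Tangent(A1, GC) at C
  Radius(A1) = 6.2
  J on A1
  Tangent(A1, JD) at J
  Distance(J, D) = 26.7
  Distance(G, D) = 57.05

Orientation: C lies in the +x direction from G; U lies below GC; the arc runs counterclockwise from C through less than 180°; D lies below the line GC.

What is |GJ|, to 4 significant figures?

34.44

G is at the origin; GC is horizontal with |GC| = 38.4 and C on the +x side, so C = (38.40, 0.000). Since A1 is tangent to GC there, UC ⟂ GC, so U = C + (0, -6.2) = (38.40, -6.200). Since UJ ⟂ JD (tangency), |UD| = √(6.2² + 26.7²) = 27.41 regardless of where J sits on A1. So D lies on both circle(G, 57.05) and circle(U, 27.41); the below-GC intersection is D = (47.10, -32.19). J is the foot of the tangent from D: J = (33.12, -9.446).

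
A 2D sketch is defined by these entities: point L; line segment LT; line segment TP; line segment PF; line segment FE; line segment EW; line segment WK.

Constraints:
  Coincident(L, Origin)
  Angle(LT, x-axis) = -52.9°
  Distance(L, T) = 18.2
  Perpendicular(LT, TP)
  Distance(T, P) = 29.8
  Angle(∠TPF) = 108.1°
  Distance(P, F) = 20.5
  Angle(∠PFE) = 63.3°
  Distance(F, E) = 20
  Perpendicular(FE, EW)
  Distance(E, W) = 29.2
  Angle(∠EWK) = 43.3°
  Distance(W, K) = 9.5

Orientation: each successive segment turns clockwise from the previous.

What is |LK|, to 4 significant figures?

34.69

L is at the origin; LT runs at -52.9° with length 18.2, so T = (10.98, -14.52). LT is perpendicular to TP, so TP runs at -142.9°; with |TP| = 29.8, P = (-12.79, -32.49). ∠TPF = 108.1° gives PF at 145.2° from the x-axis; with |PF| = 20.5, F = (-29.62, -20.79). ∠PFE = 63.3° gives FE at 28.50° from the x-axis; with |FE| = 20.0, E = (-12.05, -11.25). FE ⟂ EW, so EW runs at -61.50°; with |EW| = 29.2, W = (1.886, -36.91). ∠EWK = 43.3° gives WK at 161.8° from the x-axis; with |WK| = 9.5, K = (-7.139, -33.94). Then |LK| = |K − L| = 34.69.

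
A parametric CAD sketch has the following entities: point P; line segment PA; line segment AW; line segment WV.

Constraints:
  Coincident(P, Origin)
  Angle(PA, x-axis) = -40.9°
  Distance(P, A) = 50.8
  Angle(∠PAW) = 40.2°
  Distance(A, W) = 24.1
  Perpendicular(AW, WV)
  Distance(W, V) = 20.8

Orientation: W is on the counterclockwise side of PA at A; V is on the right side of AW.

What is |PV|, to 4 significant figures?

55.57

∠PAW = 40.2°, so AW runs at -40.9° + (180° − 40.2°) = 98.90° from the x-axis; with |AW| = 24.1, W = A + 24.1·(cos 98.90°, sin 98.90°) = (34.67, -9.451). AW ⟂ WV; with |WV| = 20.8 on the right of AW, V = W + 20.8·(0.9880, 0.1547) = (55.22, -6.233). Then |PV| = |V − P| = 55.57.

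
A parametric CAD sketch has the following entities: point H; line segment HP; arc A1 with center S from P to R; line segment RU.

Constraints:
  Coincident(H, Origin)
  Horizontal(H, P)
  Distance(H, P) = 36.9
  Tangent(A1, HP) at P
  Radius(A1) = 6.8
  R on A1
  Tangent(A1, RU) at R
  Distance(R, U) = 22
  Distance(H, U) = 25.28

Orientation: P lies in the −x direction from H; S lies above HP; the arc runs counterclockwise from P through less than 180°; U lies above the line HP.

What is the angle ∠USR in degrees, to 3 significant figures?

72.8°

Checks: |SP| = 6.800 ✓; |SR| = 6.800 ✓; ∠(SR, RU) = 90.00° ✓; |RU| = 22.00 ✓; |HU| = 25.28 ✓.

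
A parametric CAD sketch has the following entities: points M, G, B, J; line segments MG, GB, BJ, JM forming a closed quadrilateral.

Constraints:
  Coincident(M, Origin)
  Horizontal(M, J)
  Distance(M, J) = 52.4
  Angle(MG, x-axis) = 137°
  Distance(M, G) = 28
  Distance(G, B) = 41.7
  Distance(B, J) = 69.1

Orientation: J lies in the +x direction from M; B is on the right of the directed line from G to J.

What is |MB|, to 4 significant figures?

25.57

Checks: |GB| = 41.70 ✓; |BJ| = 69.10 ✓.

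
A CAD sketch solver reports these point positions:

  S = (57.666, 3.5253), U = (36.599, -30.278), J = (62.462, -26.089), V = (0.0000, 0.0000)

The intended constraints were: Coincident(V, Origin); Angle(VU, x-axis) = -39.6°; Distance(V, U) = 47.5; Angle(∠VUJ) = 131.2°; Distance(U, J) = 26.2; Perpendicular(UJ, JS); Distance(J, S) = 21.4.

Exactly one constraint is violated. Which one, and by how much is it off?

Distance(J, S) = 21.4 — off by 8.60.

V = (0.00, 0.00) ✓; VU at -39.60° ✓; |VU| = 47.50 ✓; ∠VUJ = 131.2° ✓; |UJ| = 26.20 ✓; ∠(UJ, JS) = 90.00° ✓; |JS| = 30.00 ✗.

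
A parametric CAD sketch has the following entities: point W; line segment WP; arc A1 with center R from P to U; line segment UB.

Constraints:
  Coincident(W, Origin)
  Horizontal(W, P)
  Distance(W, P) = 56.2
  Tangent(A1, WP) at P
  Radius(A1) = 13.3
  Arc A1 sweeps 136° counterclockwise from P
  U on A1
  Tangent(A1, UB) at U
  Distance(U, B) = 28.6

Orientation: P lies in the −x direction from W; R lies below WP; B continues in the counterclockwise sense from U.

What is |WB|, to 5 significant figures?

61.961

W is at the origin; WP is horizontal with |WP| = 56.2 and P on the −x side, so P = (-56.200, 0.0000). A1 meets WP tangentially, so RP is at right angles to WP, so R = P + (0, -13.3) = (-56.200, -13.300). On A1, P sits at bearing 90° from R; a 136° counterclockwise sweep puts U at bearing 226°, so U = R + 13.3·(cos 226°, sin 226°) = (-65.439, -22.867). Since A1 is tangent to UB there, RU ⟂ UB, so UB runs along (−sin 226°, cos 226°); with |UB| = 28.6, B = (-44.866, -42.734). Then |WB| = |B − W| = 61.961.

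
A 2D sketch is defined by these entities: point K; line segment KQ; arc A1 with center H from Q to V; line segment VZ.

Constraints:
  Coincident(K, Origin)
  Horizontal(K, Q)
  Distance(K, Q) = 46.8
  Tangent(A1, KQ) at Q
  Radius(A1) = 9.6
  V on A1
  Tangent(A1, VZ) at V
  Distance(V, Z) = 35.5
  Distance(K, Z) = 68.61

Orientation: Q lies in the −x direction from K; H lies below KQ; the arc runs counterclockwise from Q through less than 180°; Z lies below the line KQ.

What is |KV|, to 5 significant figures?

57.366

Checks: |HV| = 9.600 ✓; ∠(HV, VZ) = 90.00° ✓; |VZ| = 35.50 ✓; |KZ| = 68.61 ✓.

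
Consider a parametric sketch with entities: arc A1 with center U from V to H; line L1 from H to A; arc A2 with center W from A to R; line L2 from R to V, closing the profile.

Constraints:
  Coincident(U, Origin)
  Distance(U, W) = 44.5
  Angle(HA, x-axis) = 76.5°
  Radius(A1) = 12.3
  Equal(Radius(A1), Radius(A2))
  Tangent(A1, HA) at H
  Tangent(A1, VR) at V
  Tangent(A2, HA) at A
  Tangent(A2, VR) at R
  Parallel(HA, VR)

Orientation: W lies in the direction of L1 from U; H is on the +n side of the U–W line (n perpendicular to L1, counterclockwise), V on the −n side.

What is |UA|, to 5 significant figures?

46.169

Tangency of A1 to both parallel lines with radius 12.3 puts H and V at U ± 12.3·n: H = (-11.960, 2.8714), V = (11.960, -2.8714). Equal radii place A and R the same way about W: A = W + 12.3·n = (-1.5718, 46.142), R = W − 12.3·n = (22.348, 40.399). Then |UA| = |A − U| = 46.169.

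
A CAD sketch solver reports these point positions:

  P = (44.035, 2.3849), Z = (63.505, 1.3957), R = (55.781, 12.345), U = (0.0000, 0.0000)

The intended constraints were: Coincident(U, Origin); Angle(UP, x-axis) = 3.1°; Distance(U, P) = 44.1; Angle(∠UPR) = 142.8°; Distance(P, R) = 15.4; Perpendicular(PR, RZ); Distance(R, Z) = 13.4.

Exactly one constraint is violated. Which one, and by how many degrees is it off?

Perpendicular(PR, RZ) — off by 5.10°.

U = (0.00, 0.00) ✓; UP at 3.100° ✓; |UP| = 44.10 ✓; ∠UPR = 142.8° ✓; |PR| = 15.40 ✓; ∠(PR, RZ) = 95.10° ✗; |RZ| = 13.40 ✓.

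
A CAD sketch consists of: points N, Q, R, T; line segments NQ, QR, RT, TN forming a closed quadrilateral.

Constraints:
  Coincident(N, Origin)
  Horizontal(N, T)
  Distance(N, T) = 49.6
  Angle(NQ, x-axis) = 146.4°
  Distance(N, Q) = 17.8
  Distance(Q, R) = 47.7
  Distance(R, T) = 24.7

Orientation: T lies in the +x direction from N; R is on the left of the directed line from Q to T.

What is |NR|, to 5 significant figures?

36.723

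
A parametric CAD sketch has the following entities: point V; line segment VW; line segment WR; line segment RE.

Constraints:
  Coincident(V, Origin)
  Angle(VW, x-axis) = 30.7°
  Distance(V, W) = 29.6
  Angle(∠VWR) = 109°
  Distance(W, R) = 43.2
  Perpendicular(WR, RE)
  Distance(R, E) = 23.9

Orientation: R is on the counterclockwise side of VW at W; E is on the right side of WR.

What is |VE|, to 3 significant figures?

74.1

V is at the origin; VW runs at 30.7° with length 29.6, so W = 29.6·(cos 30.7°, sin 30.7°) = (25.5, 15.1). ∠VWR = 109.0°, so WR runs at 30.7° + (180° − 109.0°) = 102° from the x-axis; with |WR| = 43.2, R = W + 43.2·(cos 102°, sin 102°) = (16.7, 57.4). The perpendicularity gives RE at right angles to WR; with |RE| = 23.9 on the right of WR, E = R + 23.9·(0.979, 0.203) = (40.1, 62.3). Then |VE| = |E − V| = 74.1.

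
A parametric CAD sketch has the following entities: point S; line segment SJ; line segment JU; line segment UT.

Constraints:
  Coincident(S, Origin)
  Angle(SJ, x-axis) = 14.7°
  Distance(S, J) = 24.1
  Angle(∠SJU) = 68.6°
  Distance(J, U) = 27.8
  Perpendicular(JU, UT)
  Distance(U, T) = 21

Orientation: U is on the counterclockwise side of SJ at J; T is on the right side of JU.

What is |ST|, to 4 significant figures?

47.41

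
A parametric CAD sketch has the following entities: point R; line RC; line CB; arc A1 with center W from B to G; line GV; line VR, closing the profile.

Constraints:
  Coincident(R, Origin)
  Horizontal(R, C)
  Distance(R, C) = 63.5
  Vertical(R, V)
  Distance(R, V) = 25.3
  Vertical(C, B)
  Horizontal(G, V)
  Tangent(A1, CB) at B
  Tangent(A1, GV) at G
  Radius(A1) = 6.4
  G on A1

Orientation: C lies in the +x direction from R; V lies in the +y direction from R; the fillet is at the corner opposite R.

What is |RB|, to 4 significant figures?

66.25

R is at the origin; RC is horizontal with |RC| = 63.5 and C on the +x side, so C = (63.50, 0.000). R and V share the same x with |RV| = 25.3 and V on the +y side, so V = (0.000, 25.30). The virtual corner opposite R is at (63.50, 25.30). Since A1 is tangent to CB there, WB ⟂ CB and the tangent condition forces WG to be normal to GV, with radius 6.4, so the center W sits 6.4 in from both sides at W = (57.10, 18.90). That places the tangent points at B = (63.50, 18.90) on CB and G = (57.10, 25.30) on GV. Then |RB| = |B − R| = 66.25.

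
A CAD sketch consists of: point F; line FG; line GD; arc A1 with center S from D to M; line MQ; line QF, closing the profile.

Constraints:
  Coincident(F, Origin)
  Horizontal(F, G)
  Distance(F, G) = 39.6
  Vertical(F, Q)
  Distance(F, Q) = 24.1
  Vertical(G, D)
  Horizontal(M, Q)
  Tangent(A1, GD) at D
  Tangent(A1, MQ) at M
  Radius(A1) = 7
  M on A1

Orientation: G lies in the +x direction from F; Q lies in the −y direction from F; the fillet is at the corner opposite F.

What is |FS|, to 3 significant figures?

36.8

F is at the origin; FG is horizontal with |FG| = 39.6 and G on the +x side, so G = (39.6, 0.00). F and Q share the same x with |FQ| = 24.1 and Q on the −y side, so Q = (0.00, -24.1). The virtual corner opposite F is at (39.6, -24.1). A1 meets GD tangentially, so SD is at right angles to GD and since A1 is tangent to MQ there, SM ⟂ MQ, with radius 7.0, so the center S sits 7.0 in from both sides at S = (32.6, -17.1). Then |FS| = |S − F| = 36.8.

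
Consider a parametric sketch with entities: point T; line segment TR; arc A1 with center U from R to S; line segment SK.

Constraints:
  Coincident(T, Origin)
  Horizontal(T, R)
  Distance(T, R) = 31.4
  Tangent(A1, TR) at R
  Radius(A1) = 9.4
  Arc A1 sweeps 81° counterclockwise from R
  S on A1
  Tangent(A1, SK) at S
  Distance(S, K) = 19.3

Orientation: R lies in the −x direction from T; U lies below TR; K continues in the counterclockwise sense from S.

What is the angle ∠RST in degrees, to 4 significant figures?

29.47°

The tangent condition forces UR to be normal to TR, so U = R + (0, -9.4) = (-31.40, -9.400). On A1, R sits at bearing 90° from U; an 81° counterclockwise sweep puts S at bearing 171°, so S = U + 9.4·(cos 171°, sin 171°) = (-40.68, -7.930). Then cos ∠RST = SR·ST / (|SR||ST|), giving 29.47°.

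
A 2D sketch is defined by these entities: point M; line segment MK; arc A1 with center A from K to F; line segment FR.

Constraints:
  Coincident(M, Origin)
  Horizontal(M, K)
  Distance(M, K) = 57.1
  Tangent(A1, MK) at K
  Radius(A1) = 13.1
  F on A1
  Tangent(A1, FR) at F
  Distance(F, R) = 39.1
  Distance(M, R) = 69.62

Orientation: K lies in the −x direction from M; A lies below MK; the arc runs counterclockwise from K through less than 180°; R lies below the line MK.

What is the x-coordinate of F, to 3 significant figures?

-67.9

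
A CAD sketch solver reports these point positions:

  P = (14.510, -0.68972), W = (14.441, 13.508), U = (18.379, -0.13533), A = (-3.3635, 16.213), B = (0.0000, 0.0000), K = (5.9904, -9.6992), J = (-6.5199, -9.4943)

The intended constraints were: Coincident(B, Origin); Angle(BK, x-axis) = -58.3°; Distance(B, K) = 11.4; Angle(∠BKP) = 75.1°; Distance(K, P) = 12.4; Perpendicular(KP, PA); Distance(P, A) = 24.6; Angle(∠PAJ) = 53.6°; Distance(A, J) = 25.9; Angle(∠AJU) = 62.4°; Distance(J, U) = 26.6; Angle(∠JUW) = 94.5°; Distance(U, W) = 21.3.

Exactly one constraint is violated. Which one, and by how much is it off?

Distance(U, W) = 21.3 — off by 7.10.

B = (0.00, 0.00) ✓; BK at -58.30° ✓; |BK| = 11.40 ✓; ∠BKP = 75.10° ✓; |KP| = 12.40 ✓; ∠(KP, PA) = 90.00° ✓; |PA| = 24.60 ✓; ∠PAJ = 53.60° ✓; |AJ| = 25.90 ✓; ∠AJU = 62.40° ✓; |JU| = 26.60 ✓; ∠JUW = 94.50° ✓; |UW| = 14.20 ✗.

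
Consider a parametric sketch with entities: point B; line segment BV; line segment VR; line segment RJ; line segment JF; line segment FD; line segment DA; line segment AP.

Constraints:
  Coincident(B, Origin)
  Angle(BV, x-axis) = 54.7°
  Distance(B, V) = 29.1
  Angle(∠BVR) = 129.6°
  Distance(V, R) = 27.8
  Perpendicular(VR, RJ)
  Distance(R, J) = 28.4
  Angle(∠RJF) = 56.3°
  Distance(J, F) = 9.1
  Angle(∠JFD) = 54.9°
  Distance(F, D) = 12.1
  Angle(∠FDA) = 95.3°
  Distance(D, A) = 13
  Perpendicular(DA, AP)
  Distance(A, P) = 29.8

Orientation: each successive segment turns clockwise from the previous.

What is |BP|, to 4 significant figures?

36.24

∠FDA = 95.3° gives DA at -59.20° from the x-axis; with |DA| = 13.0, A = (56.32, -3.976). DA is perpendicular to AP, so AP runs at -149.2°; with |AP| = 29.8, P = (30.72, -19.23). Then |BP| = |P − B| = 36.24.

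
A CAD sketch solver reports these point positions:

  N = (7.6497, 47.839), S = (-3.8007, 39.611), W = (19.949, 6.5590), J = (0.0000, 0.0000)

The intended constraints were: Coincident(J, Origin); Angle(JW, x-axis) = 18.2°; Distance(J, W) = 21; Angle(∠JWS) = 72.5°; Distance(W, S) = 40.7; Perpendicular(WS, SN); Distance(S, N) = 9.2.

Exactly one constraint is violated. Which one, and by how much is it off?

Distance(S, N) = 9.2 — off by 4.90.

J = (0.00, 0.00) ✓; JW at 18.20° ✓; |JW| = 21.00 ✓; ∠JWS = 72.50° ✓; |WS| = 40.70 ✓; ∠(WS, SN) = 90.00° ✓; |SN| = 14.10 ✗.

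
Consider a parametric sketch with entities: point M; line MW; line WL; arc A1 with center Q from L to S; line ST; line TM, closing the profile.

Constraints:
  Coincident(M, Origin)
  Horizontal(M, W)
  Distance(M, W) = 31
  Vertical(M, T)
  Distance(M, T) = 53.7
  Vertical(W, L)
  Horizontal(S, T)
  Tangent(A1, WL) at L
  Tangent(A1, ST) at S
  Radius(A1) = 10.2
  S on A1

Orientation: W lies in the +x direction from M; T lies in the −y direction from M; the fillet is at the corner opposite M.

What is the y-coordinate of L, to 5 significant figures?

-43.500

M is at the origin; M and W share the same y with |MW| = 31.0 and W on the +x side, so W = (31.000, 0.0000). M and T share the same x with |MT| = 53.7 and T on the −y side, so T = (0.0000, -53.700). The virtual corner opposite M is at (31.000, -53.700). Tangency of A1 to WL means the radius QL is perpendicular to WL and A1 meets ST tangentially, so QS is at right angles to ST, with radius 10.2, so the center Q sits 10.2 in from both sides at Q = (20.800, -43.500). That places the tangent points at L = (31.000, -43.500) on WL and S = (20.800, -53.700) on ST. So L.y = -43.500.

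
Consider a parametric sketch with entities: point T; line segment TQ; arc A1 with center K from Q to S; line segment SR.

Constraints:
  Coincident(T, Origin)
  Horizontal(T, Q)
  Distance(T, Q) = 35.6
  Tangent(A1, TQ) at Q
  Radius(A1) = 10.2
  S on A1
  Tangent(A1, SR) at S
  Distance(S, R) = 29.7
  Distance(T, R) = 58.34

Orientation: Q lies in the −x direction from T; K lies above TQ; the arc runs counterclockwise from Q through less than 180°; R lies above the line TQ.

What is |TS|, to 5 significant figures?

30.784

Checks: |KQ| = 10.20 ✓; |KS| = 10.20 ✓; ∠(KS, SR) = 90.00° ✓; |SR| = 29.70 ✓; |TR| = 58.34 ✓.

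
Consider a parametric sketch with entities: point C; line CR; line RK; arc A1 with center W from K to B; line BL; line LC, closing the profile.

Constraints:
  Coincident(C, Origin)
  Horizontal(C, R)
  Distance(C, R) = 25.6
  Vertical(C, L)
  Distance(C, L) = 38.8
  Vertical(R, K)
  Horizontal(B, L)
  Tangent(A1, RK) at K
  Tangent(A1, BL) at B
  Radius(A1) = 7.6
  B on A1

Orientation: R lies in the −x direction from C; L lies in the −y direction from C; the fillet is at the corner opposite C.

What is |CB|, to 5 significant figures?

42.772

C is at the origin; C and R share the same y with |CR| = 25.6 and R on the −x side, so R = (-25.600, 0.0000). CL is vertical with |CL| = 38.8 and L on the −y side, so L = (0.0000, -38.800). The virtual corner opposite C is at (-25.600, -38.800). A1 meets RK tangentially, so WK is at right angles to RK and tangency of A1 to BL means the radius WB is perpendicular to BL, with radius 7.6, so the center W sits 7.6 in from both sides at W = (-18.000, -31.200). That places the tangent points at K = (-25.600, -31.200) on RK and B = (-18.000, -38.800) on BL. Then |CB| = |B − C| = 42.772.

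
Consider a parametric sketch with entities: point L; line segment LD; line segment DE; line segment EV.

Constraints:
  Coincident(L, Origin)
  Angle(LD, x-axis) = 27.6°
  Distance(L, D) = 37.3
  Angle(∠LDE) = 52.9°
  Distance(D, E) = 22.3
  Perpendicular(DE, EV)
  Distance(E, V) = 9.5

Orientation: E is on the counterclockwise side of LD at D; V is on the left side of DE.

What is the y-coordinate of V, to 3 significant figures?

18.2

L is at the origin; LD runs at 27.6° with length 37.3, so D = 37.3·(cos 27.6°, sin 27.6°) = (33.1, 17.3). ∠LDE = 52.9°, so DE runs at 27.6° + (180° − 52.9°) = 155° from the x-axis; with |DE| = 22.3, E = D + 22.3·(cos 155°, sin 155°) = (12.9, 26.8). DE ⟂ EV; with |EV| = 9.5 on the left of DE, V = E + 9.5·(-0.427, -0.904) = (8.83, 18.2). So V.y = 18.2.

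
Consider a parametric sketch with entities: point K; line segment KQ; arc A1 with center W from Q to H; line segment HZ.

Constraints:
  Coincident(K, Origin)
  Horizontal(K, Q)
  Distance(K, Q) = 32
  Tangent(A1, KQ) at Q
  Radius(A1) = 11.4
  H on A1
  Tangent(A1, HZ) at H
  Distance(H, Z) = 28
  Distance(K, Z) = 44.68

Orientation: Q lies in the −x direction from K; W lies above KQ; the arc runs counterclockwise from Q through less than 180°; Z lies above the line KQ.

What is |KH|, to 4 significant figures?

23.60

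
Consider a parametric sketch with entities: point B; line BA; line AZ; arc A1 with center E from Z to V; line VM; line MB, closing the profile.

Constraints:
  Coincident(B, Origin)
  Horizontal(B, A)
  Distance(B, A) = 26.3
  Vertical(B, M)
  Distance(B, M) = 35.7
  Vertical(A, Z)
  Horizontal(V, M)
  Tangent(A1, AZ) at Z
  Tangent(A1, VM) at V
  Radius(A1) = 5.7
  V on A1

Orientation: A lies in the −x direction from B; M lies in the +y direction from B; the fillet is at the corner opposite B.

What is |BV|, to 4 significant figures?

41.22

The virtual corner opposite B is at (-26.30, 35.70). Since A1 is tangent to AZ there, EZ ⟂ AZ and since A1 is tangent to VM there, EV ⟂ VM, with radius 5.7, so the center E sits 5.7 in from both sides at E = (-20.60, 30.00). That places the tangent points at Z = (-26.30, 30.00) on AZ and V = (-20.60, 35.70) on VM. Then |BV| = |V − B| = 41.22.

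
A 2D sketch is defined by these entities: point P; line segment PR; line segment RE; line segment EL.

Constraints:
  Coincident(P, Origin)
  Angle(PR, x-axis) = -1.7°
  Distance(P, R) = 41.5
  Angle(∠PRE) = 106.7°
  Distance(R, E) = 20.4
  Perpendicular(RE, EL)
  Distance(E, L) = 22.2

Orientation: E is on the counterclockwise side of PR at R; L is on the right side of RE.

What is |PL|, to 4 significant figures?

69.88

∠PRE = 106.7°, so RE runs at -1.7° + (180° − 106.7°) = 71.60° from the x-axis; with |RE| = 20.4, E = R + 20.4·(cos 71.60°, sin 71.60°) = (47.92, 18.13). RE ⟂ EL; with |EL| = 22.2 on the right of RE, L = E + 22.2·(0.9489, -0.3156) = (68.99, 11.12). Then |PL| = |L − P| = 69.88.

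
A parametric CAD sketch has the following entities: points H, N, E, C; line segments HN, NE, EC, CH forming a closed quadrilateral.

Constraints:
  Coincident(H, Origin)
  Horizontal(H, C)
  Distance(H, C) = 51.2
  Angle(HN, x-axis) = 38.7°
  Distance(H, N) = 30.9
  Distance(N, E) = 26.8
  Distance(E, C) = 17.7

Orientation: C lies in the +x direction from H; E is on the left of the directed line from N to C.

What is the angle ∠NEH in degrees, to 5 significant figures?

22.656°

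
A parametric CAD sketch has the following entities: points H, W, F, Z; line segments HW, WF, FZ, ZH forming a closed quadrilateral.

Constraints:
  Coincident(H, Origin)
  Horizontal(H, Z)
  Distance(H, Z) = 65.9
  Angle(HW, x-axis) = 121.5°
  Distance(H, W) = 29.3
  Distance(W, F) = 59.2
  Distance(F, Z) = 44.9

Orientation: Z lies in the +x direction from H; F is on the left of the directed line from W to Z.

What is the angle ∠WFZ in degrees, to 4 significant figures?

108.6°

Checks: |WF| = 59.20 ✓; |FZ| = 44.90 ✓.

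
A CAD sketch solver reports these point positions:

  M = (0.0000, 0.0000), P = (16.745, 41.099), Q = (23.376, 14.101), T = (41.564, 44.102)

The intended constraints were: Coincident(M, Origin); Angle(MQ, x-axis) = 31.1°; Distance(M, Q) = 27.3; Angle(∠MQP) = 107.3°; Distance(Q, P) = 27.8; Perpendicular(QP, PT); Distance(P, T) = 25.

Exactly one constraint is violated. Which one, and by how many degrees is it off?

Perpendicular(QP, PT) — off by 6.90°.

M = (0.00, 0.00) ✓; MQ at 31.10° ✓; |MQ| = 27.30 ✓; ∠MQP = 107.3° ✓; |QP| = 27.80 ✓; ∠(QP, PT) = 96.90° ✗; |PT| = 25.00 ✓.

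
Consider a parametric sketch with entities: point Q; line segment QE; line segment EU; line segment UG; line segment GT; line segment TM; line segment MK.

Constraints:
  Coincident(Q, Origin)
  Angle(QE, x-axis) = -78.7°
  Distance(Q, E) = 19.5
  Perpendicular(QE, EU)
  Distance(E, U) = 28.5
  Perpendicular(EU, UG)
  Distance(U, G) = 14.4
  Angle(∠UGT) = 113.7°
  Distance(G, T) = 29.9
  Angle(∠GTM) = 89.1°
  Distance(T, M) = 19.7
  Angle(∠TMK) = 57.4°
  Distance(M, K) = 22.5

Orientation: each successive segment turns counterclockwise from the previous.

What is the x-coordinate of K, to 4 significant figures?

16.81

∠GTM = 89.1° gives TM at -101.5° from the x-axis; with |TM| = 19.7, M = (-4.183, -12.30). ∠TMK = 57.4° gives MK at 21.10° from the x-axis; with |MK| = 22.5, K = (16.81, -4.201). So K.x = 16.81.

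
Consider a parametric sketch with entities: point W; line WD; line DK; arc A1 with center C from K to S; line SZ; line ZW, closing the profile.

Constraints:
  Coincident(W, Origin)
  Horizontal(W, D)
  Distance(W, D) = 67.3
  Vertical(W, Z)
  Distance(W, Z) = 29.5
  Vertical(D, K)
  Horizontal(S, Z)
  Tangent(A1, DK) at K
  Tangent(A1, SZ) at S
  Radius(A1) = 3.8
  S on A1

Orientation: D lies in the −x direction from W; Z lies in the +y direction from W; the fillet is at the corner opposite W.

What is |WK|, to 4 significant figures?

72.04

The virtual corner opposite W is at (-67.30, 29.50). The tangent condition forces CK to be normal to DK and tangency of A1 to SZ means the radius CS is perpendicular to SZ, with radius 3.8, so the center C sits 3.8 in from both sides at C = (-63.50, 25.70). That places the tangent points at K = (-67.30, 25.70) on DK and S = (-63.50, 29.50) on SZ. Then |WK| = |K − W| = 72.04.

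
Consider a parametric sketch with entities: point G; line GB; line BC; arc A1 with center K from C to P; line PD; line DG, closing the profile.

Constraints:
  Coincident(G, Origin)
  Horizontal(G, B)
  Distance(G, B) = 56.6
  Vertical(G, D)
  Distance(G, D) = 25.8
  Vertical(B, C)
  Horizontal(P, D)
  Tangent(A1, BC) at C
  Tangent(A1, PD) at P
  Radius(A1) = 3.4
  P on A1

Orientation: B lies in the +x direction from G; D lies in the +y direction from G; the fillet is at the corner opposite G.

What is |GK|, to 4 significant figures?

57.72

G is at the origin; GB is horizontal with |GB| = 56.6 and B on the +x side, so B = (56.60, 0.000). GD is vertical with |GD| = 25.8 and D on the +y side, so D = (0.000, 25.80). The virtual corner opposite G is at (56.60, 25.80). Tangency of A1 to BC means the radius KC is perpendicular to BC and tangency of A1 to PD means the radius KP is perpendicular to PD, with radius 3.4, so the center K sits 3.4 in from both sides at K = (53.20, 22.40). Then |GK| = |K − G| = 57.72.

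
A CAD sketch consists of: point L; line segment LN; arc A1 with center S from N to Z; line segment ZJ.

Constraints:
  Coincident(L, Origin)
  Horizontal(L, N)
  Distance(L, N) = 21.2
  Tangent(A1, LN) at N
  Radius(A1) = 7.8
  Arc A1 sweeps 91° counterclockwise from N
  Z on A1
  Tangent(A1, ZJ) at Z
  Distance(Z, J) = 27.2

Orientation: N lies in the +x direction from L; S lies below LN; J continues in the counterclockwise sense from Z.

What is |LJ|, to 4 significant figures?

37.77

On A1, N sits at bearing 90° from S; a 91° counterclockwise sweep puts Z at bearing 181°, so Z = S + 7.8·(cos 181°, sin 181°) = (13.40, -7.936). Tangency of A1 to ZJ means the radius SZ is perpendicular to ZJ, so ZJ runs along (−sin 181°, cos 181°); with |ZJ| = 27.2, J = (13.88, -35.13). Then |LJ| = |J − L| = 37.77.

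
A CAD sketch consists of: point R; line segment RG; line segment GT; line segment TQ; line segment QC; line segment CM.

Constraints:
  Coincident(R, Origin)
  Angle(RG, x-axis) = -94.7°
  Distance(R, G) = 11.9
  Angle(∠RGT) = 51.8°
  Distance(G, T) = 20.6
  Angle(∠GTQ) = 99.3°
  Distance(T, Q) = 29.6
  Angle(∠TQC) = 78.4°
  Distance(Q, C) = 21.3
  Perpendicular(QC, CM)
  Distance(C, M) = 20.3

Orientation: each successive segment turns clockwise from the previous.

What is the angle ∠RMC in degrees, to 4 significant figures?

64.67°

R is at the origin; RG runs at -94.7° with length 11.9, so G = (-0.9751, -11.86). ∠RGT = 51.8° gives GT at 137.1° from the x-axis; with |GT| = 20.6, T = (-16.07, 2.163). ∠GTQ = 99.3° gives TQ at 56.40° from the x-axis; with |TQ| = 29.6, Q = (0.3149, 26.82). ∠TQC = 78.4° gives QC at -45.20° from the x-axis; with |QC| = 21.3, C = (15.32, 11.70). QC ⟂ CM, so CM runs at -135.2°; with |CM| = 20.3, M = (0.9194, -2.601). Then cos ∠RMC = MR·MC / (|MR||MC|), giving 64.67°.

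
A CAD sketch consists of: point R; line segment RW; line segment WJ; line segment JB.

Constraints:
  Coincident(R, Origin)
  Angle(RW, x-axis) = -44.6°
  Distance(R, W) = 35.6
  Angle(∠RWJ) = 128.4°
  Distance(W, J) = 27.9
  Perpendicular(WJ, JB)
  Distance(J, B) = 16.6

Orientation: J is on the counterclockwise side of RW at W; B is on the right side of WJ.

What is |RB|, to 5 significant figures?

66.944

∠RWJ = 128.4°, so WJ runs at -44.6° + (180° − 128.4°) = 7.0000° from the x-axis; with |WJ| = 27.9, J = W + 27.9·(cos 7.0000°, sin 7.0000°) = (53.040, -21.596). WJ is perpendicular to JB; with |JB| = 16.6 on the right of WJ, B = J + 16.6·(0.12187, -0.99255) = (55.063, -38.073). Then |RB| = |B − R| = 66.944.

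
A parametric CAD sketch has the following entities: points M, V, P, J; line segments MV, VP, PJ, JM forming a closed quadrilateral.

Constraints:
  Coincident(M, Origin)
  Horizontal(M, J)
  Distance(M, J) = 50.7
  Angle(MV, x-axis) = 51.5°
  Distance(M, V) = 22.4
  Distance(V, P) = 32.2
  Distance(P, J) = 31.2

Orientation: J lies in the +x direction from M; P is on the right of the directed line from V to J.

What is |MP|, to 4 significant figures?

26.29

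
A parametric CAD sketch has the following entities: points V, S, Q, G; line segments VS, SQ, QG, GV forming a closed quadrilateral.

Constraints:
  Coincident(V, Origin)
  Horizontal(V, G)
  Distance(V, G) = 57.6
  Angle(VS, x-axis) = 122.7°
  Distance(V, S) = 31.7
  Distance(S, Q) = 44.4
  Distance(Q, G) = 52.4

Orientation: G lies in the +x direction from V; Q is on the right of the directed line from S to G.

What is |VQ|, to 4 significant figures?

12.71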